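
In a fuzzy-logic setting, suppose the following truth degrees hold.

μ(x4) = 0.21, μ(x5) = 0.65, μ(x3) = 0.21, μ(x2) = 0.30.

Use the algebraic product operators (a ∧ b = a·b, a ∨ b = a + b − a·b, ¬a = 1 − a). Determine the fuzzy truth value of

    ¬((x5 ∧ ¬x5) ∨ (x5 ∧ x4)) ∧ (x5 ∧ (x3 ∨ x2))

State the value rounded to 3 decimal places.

¬x5 = 1 − 0.6500 = 0.3500
x5 ∧ ¬x5 = a·b on (0.6500, 0.3500) = 0.2275
x5 ∧ x4 = a·b on (0.6500, 0.2100) = 0.1365
(x5 ∧ ¬x5) ∨ (x5 ∧ x4) = a + b − a·b on (0.2275, 0.1365) = 0.3329
¬((x5 ∧ ¬x5) ∨ (x5 ∧ x4)) = 1 − 0.3329 = 0.6671
x3 ∨ x2 = a + b − a·b on (0.2100, 0.3000) = 0.4470
x5 ∧ (x3 ∨ x2) = a·b on (0.6500, 0.4470) = 0.2906
¬((x5 ∧ ¬x5) ∨ (x5 ∧ x4)) ∧ (x5 ∧ (x3 ∨ x2)) = a·b on (0.6671, 0.2906) = 0.1938

0.194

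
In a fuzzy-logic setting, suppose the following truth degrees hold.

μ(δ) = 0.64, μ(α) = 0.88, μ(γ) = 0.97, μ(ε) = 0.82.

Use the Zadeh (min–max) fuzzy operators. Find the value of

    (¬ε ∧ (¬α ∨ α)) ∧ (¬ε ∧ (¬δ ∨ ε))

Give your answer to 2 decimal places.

0.18

¬ε = 1 − 0.82 = 0.18
¬α = 1 − 0.88 = 0.12
¬α ∨ α = max(a, b) on (0.12, 0.88) = 0.88
¬ε ∧ (¬α ∨ α) = min(a, b) on (0.18, 0.88) = 0.18
¬ε = 1 − 0.82 = 0.18
¬δ = 1 − 0.64 = 0.36
¬δ ∨ ε = max(a, b) on (0.36, 0.82) = 0.82
¬ε ∧ (¬δ ∨ ε) = min(a, b) on (0.18, 0.82) = 0.18
(¬ε ∧ (¬α ∨ α)) ∧ (¬ε ∧ (¬δ ∨ ε)) = min(a, b) on (0.18, 0.18) = 0.18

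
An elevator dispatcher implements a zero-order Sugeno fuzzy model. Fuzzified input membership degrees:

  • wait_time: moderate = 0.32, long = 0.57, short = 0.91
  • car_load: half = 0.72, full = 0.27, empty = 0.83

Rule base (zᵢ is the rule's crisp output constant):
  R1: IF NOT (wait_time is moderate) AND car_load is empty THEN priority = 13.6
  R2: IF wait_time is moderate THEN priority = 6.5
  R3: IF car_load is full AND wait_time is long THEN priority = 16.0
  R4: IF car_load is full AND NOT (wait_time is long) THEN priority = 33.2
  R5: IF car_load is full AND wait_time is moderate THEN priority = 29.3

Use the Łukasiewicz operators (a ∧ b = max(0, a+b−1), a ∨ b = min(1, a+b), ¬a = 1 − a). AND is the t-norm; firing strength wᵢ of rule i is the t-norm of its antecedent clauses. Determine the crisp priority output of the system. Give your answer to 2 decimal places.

10.86

R1 (z=13.6): ¬moderate=1−0.32=0.68, empty=0.83; AND[max(0, a+b−1)] → w = 0.51
R2 (z=6.5): moderate=0.32 → w = 0.32
R3 (z=16.0): full=0.27, long=0.57; AND[max(0, a+b−1)] → w = 0.00
R4 (z=33.2): full=0.27, ¬long=1−0.57=0.43; AND[max(0, a+b−1)] → w = 0.00
R5 (z=29.3): full=0.27, moderate=0.32; AND[max(0, a+b−1)] → w = 0.00
Weighted average = (0.51·13.6 + 0.32·6.5 + 0.00·16.0 + 0.00·33.2 + 0.00·29.3) / (0.51 + 0.32 + 0.00 + 0.00 + 0.00)
  = 9.0160 / 0.8300 = 10.86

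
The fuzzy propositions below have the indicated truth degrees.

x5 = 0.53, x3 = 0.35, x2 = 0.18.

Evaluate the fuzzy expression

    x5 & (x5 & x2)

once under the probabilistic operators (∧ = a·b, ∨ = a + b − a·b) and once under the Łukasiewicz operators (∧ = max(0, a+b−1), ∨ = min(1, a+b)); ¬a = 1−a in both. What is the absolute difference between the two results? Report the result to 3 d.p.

Under probabilistic:
  x5 & x2 = a·b on (0.5300, 0.1800) = 0.0954
  x5 & (x5 & x2) = a·b on (0.5300, 0.0954) = 0.0506
  → value = 0.0506
Under Łukasiewicz:
  x5 & x2 = max(0, a+b−1) on (0.53, 0.18) = 0.00
  x5 & (x5 & x2) = max(0, a+b−1) on (0.53, 0.00) = 0.00
  → value = 0.0000
|0.0506 − 0.0000| = 0.051

0.051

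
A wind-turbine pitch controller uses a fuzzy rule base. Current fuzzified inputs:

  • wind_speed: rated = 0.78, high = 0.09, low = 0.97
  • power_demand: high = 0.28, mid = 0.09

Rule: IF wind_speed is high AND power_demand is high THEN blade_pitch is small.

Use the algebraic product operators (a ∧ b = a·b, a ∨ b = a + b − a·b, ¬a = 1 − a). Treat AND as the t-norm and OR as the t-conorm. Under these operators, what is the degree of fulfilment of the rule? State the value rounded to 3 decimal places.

0.025

firing strength: high=0.09, high=0.28; AND[a·b] → w = 0.0252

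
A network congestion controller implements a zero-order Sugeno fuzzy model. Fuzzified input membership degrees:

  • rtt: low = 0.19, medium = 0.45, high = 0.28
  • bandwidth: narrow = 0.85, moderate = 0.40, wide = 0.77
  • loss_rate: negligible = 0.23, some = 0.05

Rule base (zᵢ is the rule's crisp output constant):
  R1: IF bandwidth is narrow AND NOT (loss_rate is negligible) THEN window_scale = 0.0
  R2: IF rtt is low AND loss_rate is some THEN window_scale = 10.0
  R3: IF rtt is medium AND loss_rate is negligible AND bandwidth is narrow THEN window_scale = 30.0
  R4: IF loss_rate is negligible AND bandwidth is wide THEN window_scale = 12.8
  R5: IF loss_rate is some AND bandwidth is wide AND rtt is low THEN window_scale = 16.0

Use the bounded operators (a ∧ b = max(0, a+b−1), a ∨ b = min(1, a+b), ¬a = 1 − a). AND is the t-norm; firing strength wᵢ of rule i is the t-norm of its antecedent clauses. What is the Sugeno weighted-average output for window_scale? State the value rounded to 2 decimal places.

0.00

R1 (z=0.0): narrow=0.85, ¬negligible=1−0.23=0.77; AND[max(0, a+b−1)] → w = 0.62
R2 (z=10.0): low=0.19, some=0.05; AND[max(0, a+b−1)] → w = 0.00
R3 (z=30.0): medium=0.45, negligible=0.23, narrow=0.85; AND[max(0, a+b−1)] → w = 0.00
R4 (z=12.8): negligible=0.23, wide=0.77; AND[max(0, a+b−1)] → w = 0.00
R5 (z=16.0): some=0.05, wide=0.77, low=0.19; AND[max(0, a+b−1)] → w = 0.00
Weighted average = (0.62·0.0 + 0.00·10.0 + 0.00·30.0 + 0.00·12.8 + 0.00·16.0) / (0.62 + 0.00 + 0.00 + 0.00 + 0.00)
  = 0.0000 / 0.6200 = 0.00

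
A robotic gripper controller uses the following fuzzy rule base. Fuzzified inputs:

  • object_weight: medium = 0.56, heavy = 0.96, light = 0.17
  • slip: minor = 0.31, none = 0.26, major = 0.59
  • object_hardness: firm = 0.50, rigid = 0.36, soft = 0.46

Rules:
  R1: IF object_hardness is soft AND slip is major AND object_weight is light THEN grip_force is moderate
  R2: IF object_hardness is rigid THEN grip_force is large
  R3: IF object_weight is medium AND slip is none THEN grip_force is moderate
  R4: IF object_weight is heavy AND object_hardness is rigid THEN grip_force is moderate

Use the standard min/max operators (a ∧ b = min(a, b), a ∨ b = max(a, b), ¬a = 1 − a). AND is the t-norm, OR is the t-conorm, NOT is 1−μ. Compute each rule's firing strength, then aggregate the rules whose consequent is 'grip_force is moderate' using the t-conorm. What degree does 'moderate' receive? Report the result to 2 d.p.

0.36

R1: soft=0.46, major=0.59, light=0.17; AND[min(a, b)] → w = 0.17
R2: rigid=0.36 → w = 0.36
R3: medium=0.56, none=0.26; AND[min(a, b)] → w = 0.26
R4: heavy=0.96, rigid=0.36; AND[min(a, b)] → w = 0.36
Rules with consequent 'moderate': {R1, R3, R4} → strengths 0.17, 0.26, 0.36
Aggregate via t-conorm [max(a, b)]: 0.36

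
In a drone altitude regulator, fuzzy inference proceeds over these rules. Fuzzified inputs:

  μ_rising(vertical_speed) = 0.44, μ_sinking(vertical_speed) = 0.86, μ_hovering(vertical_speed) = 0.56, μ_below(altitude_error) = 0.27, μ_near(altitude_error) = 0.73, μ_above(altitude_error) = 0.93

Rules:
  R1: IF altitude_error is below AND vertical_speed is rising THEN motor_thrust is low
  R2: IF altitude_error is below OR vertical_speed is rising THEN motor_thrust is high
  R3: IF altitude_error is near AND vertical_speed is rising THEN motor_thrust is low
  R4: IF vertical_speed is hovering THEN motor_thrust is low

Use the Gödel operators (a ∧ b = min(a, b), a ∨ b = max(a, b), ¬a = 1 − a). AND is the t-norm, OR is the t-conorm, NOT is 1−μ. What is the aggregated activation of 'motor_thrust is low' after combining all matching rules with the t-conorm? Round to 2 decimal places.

0.56

R1: below=0.27, rising=0.44; AND[min(a, b)] → w = 0.27
R2: below=0.27, rising=0.44; OR[max(a, b)] → w = 0.44
R3: near=0.73, rising=0.44; AND[min(a, b)] → w = 0.44
R4: hovering=0.56 → w = 0.56
Rules with consequent 'low': {R1, R3, R4} → strengths 0.27, 0.44, 0.56
Aggregate via t-conorm [max(a, b)]: 0.56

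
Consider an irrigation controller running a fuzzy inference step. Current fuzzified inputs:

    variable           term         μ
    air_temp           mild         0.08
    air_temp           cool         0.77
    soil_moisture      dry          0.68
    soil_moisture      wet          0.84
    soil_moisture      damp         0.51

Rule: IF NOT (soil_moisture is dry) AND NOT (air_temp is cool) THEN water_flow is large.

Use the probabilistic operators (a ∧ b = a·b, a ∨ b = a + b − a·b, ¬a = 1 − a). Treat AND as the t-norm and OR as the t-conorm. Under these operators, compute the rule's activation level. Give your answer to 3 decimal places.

firing strength: ¬dry=1−0.68=0.32, ¬cool=1−0.77=0.23; AND[a·b] → w = 0.0736

0.074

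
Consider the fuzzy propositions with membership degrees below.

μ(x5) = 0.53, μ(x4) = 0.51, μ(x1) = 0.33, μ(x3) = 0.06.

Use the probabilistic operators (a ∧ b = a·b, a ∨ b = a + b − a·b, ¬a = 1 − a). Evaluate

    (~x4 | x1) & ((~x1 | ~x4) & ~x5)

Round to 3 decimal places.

0.257

~x4 = 1 − 0.5100 = 0.4900
~x4 | x1 = a + b − a·b on (0.4900, 0.3300) = 0.6583
~x1 = 1 − 0.3300 = 0.6700
~x4 = 1 − 0.5100 = 0.4900
~x1 | ~x4 = a + b − a·b on (0.6700, 0.4900) = 0.8317
~x5 = 1 − 0.5300 = 0.4700
(~x1 | ~x4) & ~x5 = a·b on (0.8317, 0.4700) = 0.3909
(~x4 | x1) & ((~x1 | ~x4) & ~x5) = a·b on (0.6583, 0.3909) = 0.2573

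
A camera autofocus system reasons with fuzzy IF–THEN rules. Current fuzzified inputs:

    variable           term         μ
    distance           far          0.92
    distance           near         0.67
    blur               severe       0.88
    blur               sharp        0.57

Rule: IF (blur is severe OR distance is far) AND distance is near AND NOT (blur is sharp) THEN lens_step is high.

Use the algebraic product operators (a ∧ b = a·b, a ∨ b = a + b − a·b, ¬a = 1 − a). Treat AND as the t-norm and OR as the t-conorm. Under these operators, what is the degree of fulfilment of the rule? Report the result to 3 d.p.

firing strength: (severe=0.88 OR far=0.92) = 0.9904; AND[a·b] with near=0.67, ¬sharp=1−0.57=0.43 → w = 0.2853

0.285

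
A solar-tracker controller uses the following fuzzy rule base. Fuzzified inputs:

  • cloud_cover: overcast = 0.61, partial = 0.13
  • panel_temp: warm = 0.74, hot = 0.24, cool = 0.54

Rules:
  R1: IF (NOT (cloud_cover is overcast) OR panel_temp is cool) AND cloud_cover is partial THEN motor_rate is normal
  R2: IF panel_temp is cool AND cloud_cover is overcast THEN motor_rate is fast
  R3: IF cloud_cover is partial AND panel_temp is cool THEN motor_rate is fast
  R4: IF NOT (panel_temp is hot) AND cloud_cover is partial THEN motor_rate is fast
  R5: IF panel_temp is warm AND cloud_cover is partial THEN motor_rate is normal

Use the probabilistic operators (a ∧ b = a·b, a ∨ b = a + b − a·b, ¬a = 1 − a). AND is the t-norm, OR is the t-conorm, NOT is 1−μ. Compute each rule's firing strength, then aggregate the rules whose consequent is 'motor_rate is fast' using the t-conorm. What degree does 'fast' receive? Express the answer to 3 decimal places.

0.438

R1: (¬overcast=1−0.61=0.39 OR cool=0.54) = 0.7194; AND[a·b] with partial=0.13 → w = 0.0935
R2: cool=0.54, overcast=0.61; AND[a·b] → w = 0.3294
R3: partial=0.13, cool=0.54; AND[a·b] → w = 0.0702
R4: ¬hot=1−0.24=0.76, partial=0.13; AND[a·b] → w = 0.0988
R5: warm=0.74, partial=0.13; AND[a·b] → w = 0.0962
Rules with consequent 'fast': {R2, R3, R4} → strengths 0.3294, 0.0702, 0.0988
Aggregate via t-conorm [a + b − a·b]: 0.4381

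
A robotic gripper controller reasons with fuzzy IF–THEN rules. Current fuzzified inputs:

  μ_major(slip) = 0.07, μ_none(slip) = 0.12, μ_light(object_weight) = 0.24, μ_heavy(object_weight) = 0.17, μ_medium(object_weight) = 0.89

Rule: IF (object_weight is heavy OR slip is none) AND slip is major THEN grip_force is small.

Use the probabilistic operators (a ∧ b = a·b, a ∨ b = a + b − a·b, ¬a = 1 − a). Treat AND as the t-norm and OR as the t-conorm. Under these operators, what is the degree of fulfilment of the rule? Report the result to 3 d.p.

firing strength: (heavy=0.17 OR none=0.12) = 0.2696; AND[a·b] with major=0.07 → w = 0.0189

0.019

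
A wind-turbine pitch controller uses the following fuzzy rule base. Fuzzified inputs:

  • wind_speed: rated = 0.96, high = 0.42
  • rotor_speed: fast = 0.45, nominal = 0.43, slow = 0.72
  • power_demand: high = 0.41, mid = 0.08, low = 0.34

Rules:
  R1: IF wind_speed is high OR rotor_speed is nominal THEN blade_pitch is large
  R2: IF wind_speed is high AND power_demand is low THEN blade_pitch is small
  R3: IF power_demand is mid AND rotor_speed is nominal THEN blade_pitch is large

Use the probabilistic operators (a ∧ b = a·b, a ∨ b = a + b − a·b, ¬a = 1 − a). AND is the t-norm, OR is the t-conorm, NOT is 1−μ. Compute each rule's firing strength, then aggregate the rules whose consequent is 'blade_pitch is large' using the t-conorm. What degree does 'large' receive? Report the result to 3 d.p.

0.681

R1: high=0.42, nominal=0.43; OR[a + b − a·b] → w = 0.6694
R2: high=0.42, low=0.34; AND[a·b] → w = 0.1428
R3: mid=0.08, nominal=0.43; AND[a·b] → w = 0.0344
Rules with consequent 'large': {R1, R3} → strengths 0.6694, 0.0344
Aggregate via t-conorm [a + b − a·b]: 0.6808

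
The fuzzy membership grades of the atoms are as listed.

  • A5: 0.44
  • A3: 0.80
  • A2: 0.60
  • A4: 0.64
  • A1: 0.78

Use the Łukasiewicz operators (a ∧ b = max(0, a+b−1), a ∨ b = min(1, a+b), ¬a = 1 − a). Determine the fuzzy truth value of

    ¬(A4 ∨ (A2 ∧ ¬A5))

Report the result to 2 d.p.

¬A5 = 1 − 0.44 = 0.56
A2 ∧ ¬A5 = max(0, a+b−1) on (0.60, 0.56) = 0.16
A4 ∨ (A2 ∧ ¬A5) = min(1, a+b) on (0.64, 0.16) = 0.80
¬(A4 ∨ (A2 ∧ ¬A5)) = 1 − 0.80 = 0.20

0.20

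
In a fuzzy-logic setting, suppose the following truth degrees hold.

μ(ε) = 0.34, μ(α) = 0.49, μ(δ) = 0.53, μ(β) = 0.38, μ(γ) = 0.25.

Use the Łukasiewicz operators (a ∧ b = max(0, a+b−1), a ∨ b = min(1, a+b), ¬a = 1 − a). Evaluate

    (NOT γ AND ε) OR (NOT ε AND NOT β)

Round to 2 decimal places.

0.37

NOT γ = 1 − 0.25 = 0.75
NOT γ AND ε = max(0, a+b−1) on (0.75, 0.34) = 0.09
NOT ε = 1 − 0.34 = 0.66
NOT β = 1 − 0.38 = 0.62
NOT ε AND NOT β = max(0, a+b−1) on (0.66, 0.62) = 0.28
(NOT γ AND ε) OR (NOT ε AND NOT β) = min(1, a+b) on (0.09, 0.28) = 0.37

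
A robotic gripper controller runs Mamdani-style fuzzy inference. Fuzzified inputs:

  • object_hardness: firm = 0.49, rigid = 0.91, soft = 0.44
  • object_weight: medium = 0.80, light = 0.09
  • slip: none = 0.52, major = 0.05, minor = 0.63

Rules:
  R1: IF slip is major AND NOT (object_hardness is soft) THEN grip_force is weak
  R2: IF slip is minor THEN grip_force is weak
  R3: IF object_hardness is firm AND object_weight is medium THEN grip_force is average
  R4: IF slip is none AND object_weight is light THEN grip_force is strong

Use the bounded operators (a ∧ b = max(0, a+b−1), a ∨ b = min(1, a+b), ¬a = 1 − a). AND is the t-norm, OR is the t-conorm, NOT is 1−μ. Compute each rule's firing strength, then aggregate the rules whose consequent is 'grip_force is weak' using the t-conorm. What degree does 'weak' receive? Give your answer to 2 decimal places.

0.63

R1: major=0.05, ¬soft=1−0.44=0.56; AND[max(0, a+b−1)] → w = 0.00
R2: minor=0.63 → w = 0.63
R3: firm=0.49, medium=0.80; AND[max(0, a+b−1)] → w = 0.29
R4: none=0.52, light=0.09; AND[max(0, a+b−1)] → w = 0.00
Rules with consequent 'weak': {R1, R2} → strengths 0.00, 0.63
Aggregate via t-conorm [min(1, a+b)]: 0.63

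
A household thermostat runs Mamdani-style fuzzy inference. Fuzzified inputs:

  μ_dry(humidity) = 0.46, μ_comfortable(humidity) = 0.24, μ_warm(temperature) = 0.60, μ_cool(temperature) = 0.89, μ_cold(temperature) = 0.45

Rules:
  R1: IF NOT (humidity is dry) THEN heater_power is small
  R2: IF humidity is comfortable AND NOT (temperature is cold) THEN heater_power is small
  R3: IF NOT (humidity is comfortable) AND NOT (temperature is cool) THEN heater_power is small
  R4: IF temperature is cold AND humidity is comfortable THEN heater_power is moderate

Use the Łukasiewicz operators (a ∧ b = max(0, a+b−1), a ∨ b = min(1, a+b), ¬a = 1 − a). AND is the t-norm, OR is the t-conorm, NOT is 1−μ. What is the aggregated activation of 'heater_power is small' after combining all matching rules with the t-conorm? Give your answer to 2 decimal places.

0.54

R1: ¬dry=1−0.46=0.54 → w = 0.54
R2: comfortable=0.24, ¬cold=1−0.45=0.55; AND[max(0, a+b−1)] → w = 0.00
R3: ¬comfortable=1−0.24=0.76, ¬cool=1−0.89=0.11; AND[max(0, a+b−1)] → w = 0.00
R4: cold=0.45, comfortable=0.24; AND[max(0, a+b−1)] → w = 0.00
Rules with consequent 'small': {R1, R2, R3} → strengths 0.54, 0.00, 0.00
Aggregate via t-conorm [min(1, a+b)]: 0.54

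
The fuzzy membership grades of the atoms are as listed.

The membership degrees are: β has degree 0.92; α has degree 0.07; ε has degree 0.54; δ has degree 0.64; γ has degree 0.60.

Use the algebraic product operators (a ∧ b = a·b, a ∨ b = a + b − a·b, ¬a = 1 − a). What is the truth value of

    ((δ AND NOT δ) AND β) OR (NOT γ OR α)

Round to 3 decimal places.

0.560

NOT δ = 1 − 0.6400 = 0.3600
δ AND NOT δ = a·b on (0.6400, 0.3600) = 0.2304
(δ AND NOT δ) AND β = a·b on (0.2304, 0.9200) = 0.2120
NOT γ = 1 − 0.6000 = 0.4000
NOT γ OR α = a + b − a·b on (0.4000, 0.0700) = 0.4420
((δ AND NOT δ) AND β) OR (NOT γ OR α) = a + b − a·b on (0.2120, 0.4420) = 0.5603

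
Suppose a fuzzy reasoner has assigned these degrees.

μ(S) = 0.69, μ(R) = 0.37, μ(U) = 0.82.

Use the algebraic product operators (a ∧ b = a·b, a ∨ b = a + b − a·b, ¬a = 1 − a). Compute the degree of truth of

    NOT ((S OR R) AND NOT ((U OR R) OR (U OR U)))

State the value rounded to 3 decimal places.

0.997

S OR R = a + b − a·b on (0.6900, 0.3700) = 0.8047
U OR R = a + b − a·b on (0.8200, 0.3700) = 0.8866
U OR U = a + b − a·b on (0.8200, 0.8200) = 0.9676
(U OR R) OR (U OR U) = a + b − a·b on (0.8866, 0.9676) = 0.9963
NOT ((U OR R) OR (U OR U)) = 1 − 0.9963 = 0.0037
(S OR R) AND NOT ((U OR R) OR (U OR U)) = a·b on (0.8047, 0.0037) = 0.0030
NOT ((S OR R) AND NOT ((U OR R) OR (U OR U))) = 1 − 0.0030 = 0.9970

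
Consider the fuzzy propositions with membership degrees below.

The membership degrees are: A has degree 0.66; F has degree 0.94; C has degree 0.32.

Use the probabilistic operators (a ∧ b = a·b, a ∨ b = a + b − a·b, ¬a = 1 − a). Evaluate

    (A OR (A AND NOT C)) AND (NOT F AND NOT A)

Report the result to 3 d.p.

NOT C = 1 − 0.3200 = 0.6800
A AND NOT C = a·b on (0.6600, 0.6800) = 0.4488
A OR (A AND NOT C) = a + b − a·b on (0.6600, 0.4488) = 0.8126
NOT F = 1 − 0.9400 = 0.0600
NOT A = 1 − 0.6600 = 0.3400
NOT F AND NOT A = a·b on (0.0600, 0.3400) = 0.0204
(A OR (A AND NOT C)) AND (NOT F AND NOT A) = a·b on (0.8126, 0.0204) = 0.0166

0.017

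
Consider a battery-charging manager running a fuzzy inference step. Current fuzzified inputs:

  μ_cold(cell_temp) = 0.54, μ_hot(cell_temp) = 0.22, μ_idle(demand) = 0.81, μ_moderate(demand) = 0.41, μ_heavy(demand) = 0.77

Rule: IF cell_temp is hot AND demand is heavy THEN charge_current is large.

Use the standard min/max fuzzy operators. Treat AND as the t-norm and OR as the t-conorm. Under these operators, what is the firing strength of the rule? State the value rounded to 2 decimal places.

firing strength: hot=0.22, heavy=0.77; AND[min(a, b)] → w = 0.22

0.22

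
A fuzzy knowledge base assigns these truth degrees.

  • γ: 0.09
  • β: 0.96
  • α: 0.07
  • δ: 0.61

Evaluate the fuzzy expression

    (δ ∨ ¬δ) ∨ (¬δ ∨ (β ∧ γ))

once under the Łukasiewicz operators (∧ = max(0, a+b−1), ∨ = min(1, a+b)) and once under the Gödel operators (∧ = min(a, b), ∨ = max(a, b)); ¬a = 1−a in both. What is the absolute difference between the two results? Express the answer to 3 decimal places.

0.390

Under Łukasiewicz:
  ¬δ = 1 − 0.61 = 0.39
  δ ∨ ¬δ = min(1, a+b) on (0.61, 0.39) = 1.00
  ¬δ = 1 − 0.61 = 0.39
  β ∧ γ = max(0, a+b−1) on (0.96, 0.09) = 0.05
  ¬δ ∨ (β ∧ γ) = min(1, a+b) on (0.39, 0.05) = 0.44
  (δ ∨ ¬δ) ∨ (¬δ ∨ (β ∧ γ)) = min(1, a+b) on (1.00, 0.44) = 1.00
  → value = 1.0000
Under Gödel:
  ¬δ = 1 − 0.61 = 0.39
  δ ∨ ¬δ = max(a, b) on (0.61, 0.39) = 0.61
  ¬δ = 1 − 0.61 = 0.39
  β ∧ γ = min(a, b) on (0.96, 0.09) = 0.09
  ¬δ ∨ (β ∧ γ) = max(a, b) on (0.39, 0.09) = 0.39
  (δ ∨ ¬δ) ∨ (¬δ ∨ (β ∧ γ)) = max(a, b) on (0.61, 0.39) = 0.61
  → value = 0.6100
|1.0000 − 0.6100| = 0.390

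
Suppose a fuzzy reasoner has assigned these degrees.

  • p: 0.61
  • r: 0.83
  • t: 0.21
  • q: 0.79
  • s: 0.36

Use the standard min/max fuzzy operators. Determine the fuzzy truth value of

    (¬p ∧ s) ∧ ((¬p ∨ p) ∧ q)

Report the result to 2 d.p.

0.36

¬p = 1 − 0.61 = 0.39
¬p ∧ s = min(a, b) on (0.39, 0.36) = 0.36
¬p = 1 − 0.61 = 0.39
¬p ∨ p = max(a, b) on (0.39, 0.61) = 0.61
(¬p ∨ p) ∧ q = min(a, b) on (0.61, 0.79) = 0.61
(¬p ∧ s) ∧ ((¬p ∨ p) ∧ q) = min(a, b) on (0.36, 0.61) = 0.36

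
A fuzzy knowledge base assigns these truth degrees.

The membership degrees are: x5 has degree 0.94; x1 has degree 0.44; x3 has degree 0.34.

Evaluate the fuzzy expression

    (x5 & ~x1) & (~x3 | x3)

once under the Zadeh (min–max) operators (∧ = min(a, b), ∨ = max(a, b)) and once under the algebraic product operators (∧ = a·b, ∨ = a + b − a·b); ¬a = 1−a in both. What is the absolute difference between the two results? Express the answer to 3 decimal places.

Under Zadeh (min–max):
  ~x1 = 1 − 0.44 = 0.56
  x5 & ~x1 = min(a, b) on (0.94, 0.56) = 0.56
  ~x3 = 1 − 0.34 = 0.66
  ~x3 | x3 = max(a, b) on (0.66, 0.34) = 0.66
  (x5 & ~x1) & (~x3 | x3) = min(a, b) on (0.56, 0.66) = 0.56
  → value = 0.5600
Under algebraic product:
  ~x1 = 1 − 0.4400 = 0.5600
  x5 & ~x1 = a·b on (0.9400, 0.5600) = 0.5264
  ~x3 = 1 − 0.3400 = 0.6600
  ~x3 | x3 = a + b − a·b on (0.6600, 0.3400) = 0.7756
  (x5 & ~x1) & (~x3 | x3) = a·b on (0.5264, 0.7756) = 0.4083
  → value = 0.4083
|0.5600 − 0.4083| = 0.152

0.152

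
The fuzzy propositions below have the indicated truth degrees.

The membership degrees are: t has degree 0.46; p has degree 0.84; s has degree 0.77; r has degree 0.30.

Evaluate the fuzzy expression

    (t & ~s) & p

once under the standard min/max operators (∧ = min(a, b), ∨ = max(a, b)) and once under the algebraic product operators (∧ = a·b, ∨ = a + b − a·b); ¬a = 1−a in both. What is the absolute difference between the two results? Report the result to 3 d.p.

0.141

Under standard min/max:
  ~s = 1 − 0.77 = 0.23
  t & ~s = min(a, b) on (0.46, 0.23) = 0.23
  (t & ~s) & p = min(a, b) on (0.23, 0.84) = 0.23
  → value = 0.2300
Under algebraic product:
  ~s = 1 − 0.7700 = 0.2300
  t & ~s = a·b on (0.4600, 0.2300) = 0.1058
  (t & ~s) & p = a·b on (0.1058, 0.8400) = 0.0889
  → value = 0.0889
|0.2300 − 0.0889| = 0.141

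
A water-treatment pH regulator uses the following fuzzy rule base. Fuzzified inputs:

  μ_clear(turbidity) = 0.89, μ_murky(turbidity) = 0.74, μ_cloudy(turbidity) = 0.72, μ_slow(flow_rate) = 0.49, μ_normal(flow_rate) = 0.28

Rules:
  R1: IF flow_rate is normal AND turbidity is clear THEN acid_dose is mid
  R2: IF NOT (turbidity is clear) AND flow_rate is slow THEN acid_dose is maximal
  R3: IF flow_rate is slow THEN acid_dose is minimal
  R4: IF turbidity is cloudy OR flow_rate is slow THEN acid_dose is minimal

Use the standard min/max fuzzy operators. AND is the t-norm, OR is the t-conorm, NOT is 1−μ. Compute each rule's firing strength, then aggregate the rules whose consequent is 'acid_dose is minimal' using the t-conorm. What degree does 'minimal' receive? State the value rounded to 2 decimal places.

R1: normal=0.28, clear=0.89; AND[min(a, b)] → w = 0.28
R2: ¬clear=1−0.89=0.11, slow=0.49; AND[min(a, b)] → w = 0.11
R3: slow=0.49 → w = 0.49
R4: cloudy=0.72, slow=0.49; OR[max(a, b)] → w = 0.72
Rules with consequent 'minimal': {R3, R4} → strengths 0.49, 0.72
Aggregate via t-conorm [max(a, b)]: 0.72

0.72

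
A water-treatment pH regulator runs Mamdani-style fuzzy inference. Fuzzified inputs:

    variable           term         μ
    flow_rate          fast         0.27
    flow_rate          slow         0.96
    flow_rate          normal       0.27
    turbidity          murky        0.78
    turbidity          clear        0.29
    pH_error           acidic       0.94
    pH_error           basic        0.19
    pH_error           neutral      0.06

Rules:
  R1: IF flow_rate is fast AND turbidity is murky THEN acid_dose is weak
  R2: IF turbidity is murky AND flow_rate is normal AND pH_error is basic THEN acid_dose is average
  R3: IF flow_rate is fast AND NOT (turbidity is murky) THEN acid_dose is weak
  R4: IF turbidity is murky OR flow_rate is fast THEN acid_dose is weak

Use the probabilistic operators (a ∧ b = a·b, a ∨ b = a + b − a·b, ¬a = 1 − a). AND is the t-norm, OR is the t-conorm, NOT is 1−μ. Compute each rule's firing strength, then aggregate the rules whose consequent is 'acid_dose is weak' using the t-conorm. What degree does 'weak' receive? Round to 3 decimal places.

0.881

R1: fast=0.27, murky=0.78; AND[a·b] → w = 0.2106
R2: murky=0.78, normal=0.27, basic=0.19; AND[a·b] → w = 0.0400
R3: fast=0.27, ¬murky=1−0.78=0.22; AND[a·b] → w = 0.0594
R4: murky=0.78, fast=0.27; OR[a + b − a·b] → w = 0.8394
Rules with consequent 'weak': {R1, R3, R4} → strengths 0.2106, 0.0594, 0.8394
Aggregate via t-conorm [a + b − a·b]: 0.8808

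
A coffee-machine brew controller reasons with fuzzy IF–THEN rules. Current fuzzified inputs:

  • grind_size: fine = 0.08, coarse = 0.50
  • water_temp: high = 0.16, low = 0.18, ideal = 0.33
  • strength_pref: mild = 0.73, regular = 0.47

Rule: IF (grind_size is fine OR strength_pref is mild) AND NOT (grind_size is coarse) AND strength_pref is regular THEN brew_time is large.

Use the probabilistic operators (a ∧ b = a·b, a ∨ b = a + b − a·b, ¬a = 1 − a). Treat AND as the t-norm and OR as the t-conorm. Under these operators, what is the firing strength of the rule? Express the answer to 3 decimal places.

0.177

firing strength: (fine=0.08 OR mild=0.73) = 0.7516; AND[a·b] with ¬coarse=1−0.50=0.50, regular=0.47 → w = 0.1766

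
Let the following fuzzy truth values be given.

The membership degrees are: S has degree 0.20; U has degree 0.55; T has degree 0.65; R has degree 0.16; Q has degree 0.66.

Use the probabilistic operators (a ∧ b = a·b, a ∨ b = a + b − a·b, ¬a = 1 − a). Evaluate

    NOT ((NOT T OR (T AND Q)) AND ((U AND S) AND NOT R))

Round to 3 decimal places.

NOT T = 1 − 0.6500 = 0.3500
T AND Q = a·b on (0.6500, 0.6600) = 0.4290
NOT T OR (T AND Q) = a + b − a·b on (0.3500, 0.4290) = 0.6289
U AND S = a·b on (0.5500, 0.2000) = 0.1100
NOT R = 1 − 0.1600 = 0.8400
(U AND S) AND NOT R = a·b on (0.1100, 0.8400) = 0.0924
(NOT T OR (T AND Q)) AND ((U AND S) AND NOT R) = a·b on (0.6289, 0.0924) = 0.0581
NOT ((NOT T OR (T AND Q)) AND ((U AND S) AND NOT R)) = 1 − 0.0581 = 0.9419

0.942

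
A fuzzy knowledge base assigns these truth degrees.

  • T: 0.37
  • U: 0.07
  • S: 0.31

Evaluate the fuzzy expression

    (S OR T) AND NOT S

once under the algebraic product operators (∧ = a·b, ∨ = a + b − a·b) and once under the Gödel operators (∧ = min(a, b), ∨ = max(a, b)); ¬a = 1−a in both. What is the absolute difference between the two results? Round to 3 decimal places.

0.020

Under algebraic product:
  S OR T = a + b − a·b on (0.3100, 0.3700) = 0.5653
  NOT S = 1 − 0.3100 = 0.6900
  (S OR T) AND NOT S = a·b on (0.5653, 0.6900) = 0.3901
  → value = 0.3901
Under Gödel:
  S OR T = max(a, b) on (0.31, 0.37) = 0.37
  NOT S = 1 − 0.31 = 0.69
  (S OR T) AND NOT S = min(a, b) on (0.37, 0.69) = 0.37
  → value = 0.3700
|0.3901 − 0.3700| = 0.020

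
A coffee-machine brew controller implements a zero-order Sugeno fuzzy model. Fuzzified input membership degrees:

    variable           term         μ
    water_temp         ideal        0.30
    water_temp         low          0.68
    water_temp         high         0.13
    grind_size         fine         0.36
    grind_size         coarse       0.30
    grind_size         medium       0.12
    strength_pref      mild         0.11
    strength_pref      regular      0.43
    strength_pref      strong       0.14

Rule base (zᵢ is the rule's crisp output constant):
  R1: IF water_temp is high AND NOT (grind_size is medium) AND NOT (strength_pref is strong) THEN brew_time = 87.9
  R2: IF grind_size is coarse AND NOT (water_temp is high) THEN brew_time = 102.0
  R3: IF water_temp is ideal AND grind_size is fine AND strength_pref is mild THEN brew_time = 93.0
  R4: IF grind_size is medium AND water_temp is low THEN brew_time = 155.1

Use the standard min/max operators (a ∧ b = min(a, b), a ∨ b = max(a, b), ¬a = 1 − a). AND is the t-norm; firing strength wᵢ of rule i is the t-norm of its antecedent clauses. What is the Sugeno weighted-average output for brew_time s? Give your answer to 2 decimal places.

107.38

R1 (z=87.9): high=0.13, ¬medium=1−0.12=0.88, ¬strong=1−0.14=0.86; AND[min(a, b)] → w = 0.13
R2 (z=102.0): coarse=0.30, ¬high=1−0.13=0.87; AND[min(a, b)] → w = 0.30
R3 (z=93.0): ideal=0.30, fine=0.36, mild=0.11; AND[min(a, b)] → w = 0.11
R4 (z=155.1): medium=0.12, low=0.68; AND[min(a, b)] → w = 0.12
Weighted average = (0.13·87.9 + 0.30·102.0 + 0.11·93.0 + 0.12·155.1) / (0.13 + 0.30 + 0.11 + 0.12)
  = 70.8690 / 0.6600 = 107.38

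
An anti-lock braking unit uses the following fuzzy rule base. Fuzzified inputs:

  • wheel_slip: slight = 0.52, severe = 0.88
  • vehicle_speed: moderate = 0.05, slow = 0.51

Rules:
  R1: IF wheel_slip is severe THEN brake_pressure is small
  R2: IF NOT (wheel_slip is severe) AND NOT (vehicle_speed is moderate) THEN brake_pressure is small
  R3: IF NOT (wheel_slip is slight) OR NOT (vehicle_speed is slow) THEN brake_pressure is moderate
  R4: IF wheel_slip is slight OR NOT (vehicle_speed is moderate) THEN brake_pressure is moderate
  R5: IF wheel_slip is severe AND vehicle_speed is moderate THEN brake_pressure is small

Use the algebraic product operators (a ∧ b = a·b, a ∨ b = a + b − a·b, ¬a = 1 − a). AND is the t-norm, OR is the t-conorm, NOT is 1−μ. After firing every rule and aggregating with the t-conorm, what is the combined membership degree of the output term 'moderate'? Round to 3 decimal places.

R1: severe=0.88 → w = 0.8800
R2: ¬severe=1−0.88=0.12, ¬moderate=1−0.05=0.95; AND[a·b] → w = 0.1140
R3: ¬slight=1−0.52=0.48, ¬slow=1−0.51=0.49; OR[a + b − a·b] → w = 0.7348
R4: slight=0.52, ¬moderate=1−0.05=0.95; OR[a + b − a·b] → w = 0.9760
R5: severe=0.88, moderate=0.05; AND[a·b] → w = 0.0440
Rules with consequent 'moderate': {R3, R4} → strengths 0.7348, 0.9760
Aggregate via t-conorm [a + b − a·b]: 0.9936

0.994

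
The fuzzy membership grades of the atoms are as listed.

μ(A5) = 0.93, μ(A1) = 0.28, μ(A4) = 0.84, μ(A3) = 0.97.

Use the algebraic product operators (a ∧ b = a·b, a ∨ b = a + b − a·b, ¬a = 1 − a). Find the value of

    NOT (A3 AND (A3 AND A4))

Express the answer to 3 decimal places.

A3 AND A4 = a·b on (0.9700, 0.8400) = 0.8148
A3 AND (A3 AND A4) = a·b on (0.9700, 0.8148) = 0.7904
NOT (A3 AND (A3 AND A4)) = 1 − 0.7904 = 0.2096

0.210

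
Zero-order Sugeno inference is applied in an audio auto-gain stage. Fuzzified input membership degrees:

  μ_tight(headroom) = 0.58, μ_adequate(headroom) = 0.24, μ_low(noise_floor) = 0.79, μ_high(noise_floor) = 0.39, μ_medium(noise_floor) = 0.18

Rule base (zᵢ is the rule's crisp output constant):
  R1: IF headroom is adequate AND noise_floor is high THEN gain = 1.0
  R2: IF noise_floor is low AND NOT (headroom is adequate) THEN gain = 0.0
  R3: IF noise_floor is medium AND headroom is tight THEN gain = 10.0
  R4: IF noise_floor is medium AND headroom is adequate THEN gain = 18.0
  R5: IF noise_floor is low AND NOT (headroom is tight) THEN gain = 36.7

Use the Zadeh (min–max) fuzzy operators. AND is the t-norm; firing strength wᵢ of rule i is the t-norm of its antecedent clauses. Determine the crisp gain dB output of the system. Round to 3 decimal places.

11.626

R1 (z=1.0): adequate=0.24, high=0.39; AND[min(a, b)] → w = 0.24
R2 (z=0.0): low=0.79, ¬adequate=1−0.24=0.76; AND[min(a, b)] → w = 0.76
R3 (z=10.0): medium=0.18, tight=0.58; AND[min(a, b)] → w = 0.18
R4 (z=18.0): medium=0.18, adequate=0.24; AND[min(a, b)] → w = 0.18
R5 (z=36.7): low=0.79, ¬tight=1−0.58=0.42; AND[min(a, b)] → w = 0.42
Weighted average = (0.24·1.0 + 0.76·0.0 + 0.18·10.0 + 0.18·18.0 + 0.42·36.7) / (0.24 + 0.76 + 0.18 + 0.18 + 0.42)
  = 20.6940 / 1.7800 = 11.626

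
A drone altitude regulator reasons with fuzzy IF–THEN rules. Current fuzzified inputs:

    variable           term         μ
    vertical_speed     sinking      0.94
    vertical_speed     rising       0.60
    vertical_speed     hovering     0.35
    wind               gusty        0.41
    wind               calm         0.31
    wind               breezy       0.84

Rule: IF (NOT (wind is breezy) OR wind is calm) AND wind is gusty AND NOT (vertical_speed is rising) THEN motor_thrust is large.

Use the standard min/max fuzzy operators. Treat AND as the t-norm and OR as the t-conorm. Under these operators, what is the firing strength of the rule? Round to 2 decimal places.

firing strength: (¬breezy=1−0.84=0.16 OR calm=0.31) = 0.31; AND[min(a, b)] with gusty=0.41, ¬rising=1−0.60=0.40 → w = 0.31

0.31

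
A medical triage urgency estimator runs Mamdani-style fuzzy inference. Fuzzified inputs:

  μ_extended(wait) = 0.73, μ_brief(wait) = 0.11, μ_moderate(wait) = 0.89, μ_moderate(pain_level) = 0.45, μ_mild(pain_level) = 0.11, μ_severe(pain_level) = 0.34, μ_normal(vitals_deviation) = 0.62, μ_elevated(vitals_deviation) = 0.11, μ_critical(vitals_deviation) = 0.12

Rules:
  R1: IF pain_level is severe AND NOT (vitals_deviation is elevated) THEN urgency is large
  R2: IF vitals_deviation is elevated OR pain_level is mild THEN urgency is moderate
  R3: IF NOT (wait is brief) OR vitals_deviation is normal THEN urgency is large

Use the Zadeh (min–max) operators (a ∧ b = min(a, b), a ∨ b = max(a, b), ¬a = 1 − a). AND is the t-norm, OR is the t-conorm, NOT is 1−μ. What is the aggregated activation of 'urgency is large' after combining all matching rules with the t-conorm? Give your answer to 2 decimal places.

0.89

R1: severe=0.34, ¬elevated=1−0.11=0.89; AND[min(a, b)] → w = 0.34
R2: elevated=0.11, mild=0.11; OR[max(a, b)] → w = 0.11
R3: ¬brief=1−0.11=0.89, normal=0.62; OR[max(a, b)] → w = 0.89
Rules with consequent 'large': {R1, R3} → strengths 0.34, 0.89
Aggregate via t-conorm [max(a, b)]: 0.89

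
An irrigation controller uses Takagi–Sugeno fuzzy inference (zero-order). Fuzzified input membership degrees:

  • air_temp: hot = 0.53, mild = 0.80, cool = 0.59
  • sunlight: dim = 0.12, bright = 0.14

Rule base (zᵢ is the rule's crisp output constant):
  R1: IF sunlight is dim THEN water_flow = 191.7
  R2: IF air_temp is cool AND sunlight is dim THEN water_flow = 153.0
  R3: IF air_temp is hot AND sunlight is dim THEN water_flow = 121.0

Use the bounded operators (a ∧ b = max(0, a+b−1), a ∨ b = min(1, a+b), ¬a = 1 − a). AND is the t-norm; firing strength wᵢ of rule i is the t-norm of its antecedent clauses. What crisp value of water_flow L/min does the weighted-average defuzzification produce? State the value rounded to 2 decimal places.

191.70

R1 (z=191.7): dim=0.12 → w = 0.12
R2 (z=153.0): cool=0.59, dim=0.12; AND[max(0, a+b−1)] → w = 0.00
R3 (z=121.0): hot=0.53, dim=0.12; AND[max(0, a+b−1)] → w = 0.00
Weighted average = (0.12·191.7 + 0.00·153.0 + 0.00·121.0) / (0.12 + 0.00 + 0.00)
  = 23.0040 / 0.1200 = 191.70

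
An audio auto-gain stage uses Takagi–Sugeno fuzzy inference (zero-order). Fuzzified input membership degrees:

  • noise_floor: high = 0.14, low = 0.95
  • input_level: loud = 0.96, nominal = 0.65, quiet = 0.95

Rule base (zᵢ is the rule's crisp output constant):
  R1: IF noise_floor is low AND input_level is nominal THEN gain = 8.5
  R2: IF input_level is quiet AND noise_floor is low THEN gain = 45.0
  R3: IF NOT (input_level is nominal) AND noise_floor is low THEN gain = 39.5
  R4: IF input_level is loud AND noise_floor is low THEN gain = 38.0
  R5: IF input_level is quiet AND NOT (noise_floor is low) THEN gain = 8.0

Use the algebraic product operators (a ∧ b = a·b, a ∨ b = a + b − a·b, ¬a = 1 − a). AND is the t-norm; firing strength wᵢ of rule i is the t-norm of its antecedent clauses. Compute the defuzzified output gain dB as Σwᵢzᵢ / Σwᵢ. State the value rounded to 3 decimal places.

33.439

R1 (z=8.5): low=0.95, nominal=0.65; AND[a·b] → w = 0.6175
R2 (z=45.0): quiet=0.95, low=0.95; AND[a·b] → w = 0.9025
R3 (z=39.5): ¬nominal=1−0.65=0.35, low=0.95; AND[a·b] → w = 0.3325
R4 (z=38.0): loud=0.96, low=0.95; AND[a·b] → w = 0.9120
R5 (z=8.0): quiet=0.95, ¬low=1−0.95=0.05; AND[a·b] → w = 0.0475
Weighted average = (0.6175·8.5 + 0.9025·45.0 + 0.3325·39.5 + 0.9120·38.0 + 0.0475·8.0) / (0.6175 + 0.9025 + 0.3325 + 0.9120 + 0.0475)
  = 94.0310 / 2.8120 = 33.439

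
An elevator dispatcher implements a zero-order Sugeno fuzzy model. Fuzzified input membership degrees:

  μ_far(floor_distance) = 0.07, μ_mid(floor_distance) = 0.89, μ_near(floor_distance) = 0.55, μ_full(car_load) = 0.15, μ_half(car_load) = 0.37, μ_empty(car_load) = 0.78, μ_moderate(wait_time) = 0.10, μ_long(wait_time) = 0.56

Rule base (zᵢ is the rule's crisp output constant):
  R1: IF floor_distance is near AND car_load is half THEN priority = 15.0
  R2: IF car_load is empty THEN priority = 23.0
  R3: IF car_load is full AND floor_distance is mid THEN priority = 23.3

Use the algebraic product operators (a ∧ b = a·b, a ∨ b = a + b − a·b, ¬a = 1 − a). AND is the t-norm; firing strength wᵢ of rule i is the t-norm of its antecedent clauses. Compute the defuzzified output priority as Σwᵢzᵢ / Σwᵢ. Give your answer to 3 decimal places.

R1 (z=15.0): near=0.55, half=0.37; AND[a·b] → w = 0.2035
R2 (z=23.0): empty=0.78 → w = 0.7800
R3 (z=23.3): full=0.15, mid=0.89; AND[a·b] → w = 0.1335
Weighted average = (0.2035·15.0 + 0.7800·23.0 + 0.1335·23.3) / (0.2035 + 0.7800 + 0.1335)
  = 24.1031 / 1.1170 = 21.578

21.578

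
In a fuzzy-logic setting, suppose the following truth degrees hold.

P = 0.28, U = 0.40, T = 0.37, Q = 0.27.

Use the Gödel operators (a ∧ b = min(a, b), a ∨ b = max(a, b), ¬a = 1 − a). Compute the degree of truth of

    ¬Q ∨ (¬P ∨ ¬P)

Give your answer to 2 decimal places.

0.73

¬Q = 1 − 0.27 = 0.73
¬P = 1 − 0.28 = 0.72
¬P = 1 − 0.28 = 0.72
¬P ∨ ¬P = max(a, b) on (0.72, 0.72) = 0.72
¬Q ∨ (¬P ∨ ¬P) = max(a, b) on (0.73, 0.72) = 0.73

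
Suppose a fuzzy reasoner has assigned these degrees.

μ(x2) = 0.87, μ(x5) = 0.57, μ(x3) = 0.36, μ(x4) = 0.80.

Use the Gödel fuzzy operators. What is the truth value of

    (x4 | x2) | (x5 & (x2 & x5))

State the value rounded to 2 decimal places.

0.87

x4 | x2 = max(a, b) on (0.80, 0.87) = 0.87
x2 & x5 = min(a, b) on (0.87, 0.57) = 0.57
x5 & (x2 & x5) = min(a, b) on (0.57, 0.57) = 0.57
(x4 | x2) | (x5 & (x2 & x5)) = max(a, b) on (0.87, 0.57) = 0.87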